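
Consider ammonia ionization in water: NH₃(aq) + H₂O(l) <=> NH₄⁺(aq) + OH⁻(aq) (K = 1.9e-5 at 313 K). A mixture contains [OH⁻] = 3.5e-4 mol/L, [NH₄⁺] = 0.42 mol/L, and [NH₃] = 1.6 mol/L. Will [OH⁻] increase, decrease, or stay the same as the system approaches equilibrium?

decrease

(H₂O is a pure liquid — omitted from Q.)
Q = [NH₄⁺]·[OH⁻] / [NH₃] = (0.42)·(3.5e-4) / (1.6) = 9.2e-5
Q = 9.2e-5 > K = 1.9e-5: net reverse reaction.
OH⁻ is a product, so it decreases.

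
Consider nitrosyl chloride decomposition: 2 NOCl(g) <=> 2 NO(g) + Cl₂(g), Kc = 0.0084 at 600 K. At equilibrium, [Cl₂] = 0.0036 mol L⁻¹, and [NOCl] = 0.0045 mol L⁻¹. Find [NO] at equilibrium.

[NO] = 0.0069 mol L⁻¹

At equilibrium, Kc = [NO]²·[Cl₂] / [NOCl]² = 0.0084.
([NO])²·(0.0036) / (0.0045)² = 0.0084
[NO]² = 4.73e-5 ⇒ [NO] = 0.0069 mol L⁻¹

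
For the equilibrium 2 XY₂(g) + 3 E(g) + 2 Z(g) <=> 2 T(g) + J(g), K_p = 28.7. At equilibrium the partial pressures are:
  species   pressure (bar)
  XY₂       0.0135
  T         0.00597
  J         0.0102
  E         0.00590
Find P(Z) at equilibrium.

P(Z) = 18.4 bar

At equilibrium, K_p = P(T)²·P(J) / (P(XY₂)²·P(E)³·P(Z)²) = 28.7.
(0.00597)²·(0.0102) / ((0.0135)²·(0.00590)³·(P(Z))²) = 28.7
P(Z)² = 338 ⇒ P(Z) = 18.4 bar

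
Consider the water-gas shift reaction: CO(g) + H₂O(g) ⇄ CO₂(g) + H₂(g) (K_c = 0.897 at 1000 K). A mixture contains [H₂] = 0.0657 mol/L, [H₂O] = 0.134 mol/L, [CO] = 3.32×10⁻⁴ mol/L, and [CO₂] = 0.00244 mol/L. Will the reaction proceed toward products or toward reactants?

Q_c = [CO₂]·[H₂] / ([CO]·[H₂O]) = (0.00244)·(0.0657) / ((3.32×10⁻⁴)·(0.134)) = 3.60
Q_c = 3.60 > K_c = 0.897, so the reverse reaction proceeds.

in the reverse direction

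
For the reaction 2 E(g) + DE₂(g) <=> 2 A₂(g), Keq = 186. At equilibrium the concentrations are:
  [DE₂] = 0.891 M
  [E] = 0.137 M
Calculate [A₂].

At equilibrium, Keq = [A₂]² / ([E]²·[DE₂]) = 186.
([A₂])² / ((0.137)²·(0.891)) = 186
[A₂]² = 3.11 ⇒ [A₂] = 1.76 M

[A₂] = 1.76 M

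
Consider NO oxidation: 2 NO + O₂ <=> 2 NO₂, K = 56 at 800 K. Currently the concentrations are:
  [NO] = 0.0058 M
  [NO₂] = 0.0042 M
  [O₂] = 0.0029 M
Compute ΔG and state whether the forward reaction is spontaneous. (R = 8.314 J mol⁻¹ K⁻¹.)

ΔG = 7.80 kJ/mol; the forward reaction is non-spontaneous

Q = [NO₂]² / ([NO]²·[O₂]) = (0.0042)² / ((0.0058)²·(0.0029)) = 181
ΔG = RT ln(Q/K) = (8.314 J mol⁻¹ K⁻¹)(800 K) × ln(181/56)
   = (6.651 kJ/mol)(1.173) = 7.80 kJ/mol
ΔG > 0, so the forward reaction is non-spontaneous (proceeds in reverse).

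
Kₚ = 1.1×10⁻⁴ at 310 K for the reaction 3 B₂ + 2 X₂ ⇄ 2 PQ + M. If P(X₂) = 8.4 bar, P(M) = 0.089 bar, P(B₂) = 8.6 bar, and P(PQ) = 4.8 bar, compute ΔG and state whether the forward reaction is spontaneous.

Qₚ = P(PQ)²·P(M) / (P(B₂)³·P(X₂)²) = (4.8)²·(0.089) / ((8.6)³·(8.4)²) = 4.57×10⁻⁵
ΔG = RT ln(Qₚ/Kₚ) = (8.314 J mol⁻¹ K⁻¹)(310 K) × ln(4.57×10⁻⁵/1.1×10⁻⁴)
   = (2.577 kJ/mol)(-0.8784) = -2.26 kJ/mol
ΔG < 0, so the forward reaction is spontaneous (proceeds forward).

ΔG = -2.26 kJ/mol; the forward reaction is spontaneous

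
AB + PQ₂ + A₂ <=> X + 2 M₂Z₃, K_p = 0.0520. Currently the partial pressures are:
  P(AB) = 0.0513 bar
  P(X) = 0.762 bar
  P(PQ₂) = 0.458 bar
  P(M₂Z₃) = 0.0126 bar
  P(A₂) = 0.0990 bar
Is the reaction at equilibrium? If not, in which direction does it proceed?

Q_p = P(X)·P(M₂Z₃)² / (P(AB)·P(PQ₂)·P(A₂)) = (0.762)·(0.0126)² / ((0.0513)·(0.458)·(0.0990)) = 0.0520
Q_p = 0.0520 = K_p, so the system is already at equilibrium.

at equilibrium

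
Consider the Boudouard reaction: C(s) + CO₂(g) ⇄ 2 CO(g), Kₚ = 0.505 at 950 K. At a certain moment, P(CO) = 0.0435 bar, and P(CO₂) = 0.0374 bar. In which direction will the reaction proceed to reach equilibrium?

to the right

(C is a pure solid — omitted from Qₚ.)
Qₚ = P(CO)² / P(CO₂) = (0.0435)² / (0.0374) = 0.0506
Qₚ = 0.0506 < Kₚ = 0.505, so the forward reaction proceeds.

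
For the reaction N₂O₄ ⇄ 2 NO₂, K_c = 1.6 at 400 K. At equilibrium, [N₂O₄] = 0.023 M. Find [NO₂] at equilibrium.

[NO₂] = 0.19 M

At equilibrium, K_c = [NO₂]² / [N₂O₄] = 1.6.
([NO₂])² / (0.023) = 1.6
[NO₂]² = 0.0368 ⇒ [NO₂] = 0.19 M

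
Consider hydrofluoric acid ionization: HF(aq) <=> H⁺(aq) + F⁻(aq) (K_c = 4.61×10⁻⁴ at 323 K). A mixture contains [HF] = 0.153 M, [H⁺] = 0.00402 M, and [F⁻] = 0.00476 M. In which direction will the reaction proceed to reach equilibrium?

forward (toward products)

Q_c = [H⁺]·[F⁻] / [HF] = (0.00402)·(0.00476) / (0.153) = 1.25×10⁻⁴
Q_c = 1.25×10⁻⁴ < K_c = 4.61×10⁻⁴, so the forward reaction proceeds.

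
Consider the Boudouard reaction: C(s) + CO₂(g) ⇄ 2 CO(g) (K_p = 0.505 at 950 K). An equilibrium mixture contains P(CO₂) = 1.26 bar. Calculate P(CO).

P(CO) = 0.798 bar

(C is a pure solid — omitted from K_p.)
At equilibrium, K_p = P(CO)² / P(CO₂) = 0.505.
(P(CO))² / (1.26) = 0.505
P(CO)² = 0.636 ⇒ P(CO) = 0.798 bar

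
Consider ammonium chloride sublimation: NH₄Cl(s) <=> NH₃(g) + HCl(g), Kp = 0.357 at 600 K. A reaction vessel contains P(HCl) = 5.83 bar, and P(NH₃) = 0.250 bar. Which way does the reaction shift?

(NH₄Cl is a pure solid — omitted from Qp.)
Qp = P(NH₃)·P(HCl) = (0.250)·(5.83) = 1.46
Qp = 1.46 > Kp = 0.357, so the reverse reaction proceeds.

reverse (toward reactants)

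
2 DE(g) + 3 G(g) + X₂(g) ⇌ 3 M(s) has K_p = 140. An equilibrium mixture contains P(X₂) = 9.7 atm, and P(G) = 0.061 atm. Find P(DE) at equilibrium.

P(DE) = 1.8 atm

(M is a pure solid — omitted from K_p.)
At equilibrium, K_p = 1 / (P(DE)²·P(G)³·P(X₂)) = 140.
1 / ((P(DE))²·(0.061)³·(9.7)) = 140
P(DE)² = 3.24 ⇒ P(DE) = 1.8 atm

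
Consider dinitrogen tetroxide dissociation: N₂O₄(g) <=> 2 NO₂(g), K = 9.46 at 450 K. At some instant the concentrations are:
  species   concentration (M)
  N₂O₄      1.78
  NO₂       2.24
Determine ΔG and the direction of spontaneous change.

ΔG = -4.53 kJ/mol; the forward reaction is spontaneous

Q = [NO₂]² / [N₂O₄] = (2.24)² / (1.78) = 2.82
ΔG = RT ln(Q/K) = (8.314 J mol⁻¹ K⁻¹)(450 K) × ln(2.82/9.46)
   = (3.741 kJ/mol)(-1.210) = -4.53 kJ/mol
ΔG < 0, so the forward reaction is spontaneous (proceeds forward).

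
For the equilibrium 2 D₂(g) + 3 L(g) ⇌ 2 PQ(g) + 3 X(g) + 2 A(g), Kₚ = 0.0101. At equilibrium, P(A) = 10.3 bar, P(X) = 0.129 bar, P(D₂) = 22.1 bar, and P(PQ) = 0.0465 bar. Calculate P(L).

P(L) = 0.0464 bar

At equilibrium, Kₚ = P(PQ)²·P(X)³·P(A)² / (P(D₂)²·P(L)³) = 0.0101.
(0.0465)²·(0.129)³·(10.3)² / ((22.1)²·(P(L))³) = 0.0101
P(L)³ = 9.98×10⁻⁵ ⇒ P(L) = 0.0464 bar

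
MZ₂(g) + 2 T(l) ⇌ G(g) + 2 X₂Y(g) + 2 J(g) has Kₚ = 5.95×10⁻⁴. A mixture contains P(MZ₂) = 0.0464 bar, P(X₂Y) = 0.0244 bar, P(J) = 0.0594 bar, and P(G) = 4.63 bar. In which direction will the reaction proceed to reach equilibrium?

(T is a pure liquid — omitted from Qₚ.)
Qₚ = P(G)·P(X₂Y)²·P(J)² / P(MZ₂) = (4.63)·(0.0244)²·(0.0594)² / (0.0464) = 2.10×10⁻⁴
Qₚ = 2.10×10⁻⁴ < Kₚ = 5.95×10⁻⁴, so the forward reaction proceeds.

forward (toward products)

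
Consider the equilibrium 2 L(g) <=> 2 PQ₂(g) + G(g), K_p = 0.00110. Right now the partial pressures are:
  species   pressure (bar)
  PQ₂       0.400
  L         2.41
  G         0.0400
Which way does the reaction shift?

neither direction; the system is at equilibrium

Q_p = P(PQ₂)²·P(G) / P(L)² = (0.400)²·(0.0400) / (2.41)² = 0.00110
Q_p = 0.00110 = K_p, so the system is already at equilibrium.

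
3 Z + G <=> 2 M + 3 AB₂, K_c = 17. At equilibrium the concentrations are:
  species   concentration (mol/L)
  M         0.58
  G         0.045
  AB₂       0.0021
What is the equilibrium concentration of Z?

At equilibrium, K_c = [M]²·[AB₂]³ / ([Z]³·[G]) = 17.
(0.58)²·(0.0021)³ / (([Z])³·(0.045)) = 17
[Z]³ = 4.07×10⁻⁹ ⇒ [Z] = 0.0016 mol/L

[Z] = 0.0016 mol/L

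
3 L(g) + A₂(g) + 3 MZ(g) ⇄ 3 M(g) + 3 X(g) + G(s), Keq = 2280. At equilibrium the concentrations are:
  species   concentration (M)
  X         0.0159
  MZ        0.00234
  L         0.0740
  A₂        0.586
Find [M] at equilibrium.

[M] = 0.120 M

(G is a pure solid — omitted from Keq.)
At equilibrium, Keq = [M]³·[X]³ / ([L]³·[A₂]·[MZ]³) = 2280.
([M])³·(0.0159)³ / ((0.0740)³·(0.586)·(0.00234)³) = 2280
[M]³ = 0.00173 ⇒ [M] = 0.120 M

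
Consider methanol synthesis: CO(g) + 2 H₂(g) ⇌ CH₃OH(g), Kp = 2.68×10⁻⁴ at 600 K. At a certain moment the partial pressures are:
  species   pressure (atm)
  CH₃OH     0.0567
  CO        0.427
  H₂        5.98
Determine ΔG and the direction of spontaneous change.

Qp = P(CH₃OH) / (P(CO)·P(H₂)²) = (0.0567) / ((0.427)·(5.98)²) = 0.00371
ΔG = RT ln(Qp/Kp) = (8.314 J mol⁻¹ K⁻¹)(600 K) × ln(0.00371/2.68×10⁻⁴)
   = (4.988 kJ/mol)(2.628) = 13.1 kJ/mol
ΔG > 0, so the forward reaction is non-spontaneous (proceeds in reverse).

ΔG = 13.1 kJ/mol; the forward reaction is non-spontaneous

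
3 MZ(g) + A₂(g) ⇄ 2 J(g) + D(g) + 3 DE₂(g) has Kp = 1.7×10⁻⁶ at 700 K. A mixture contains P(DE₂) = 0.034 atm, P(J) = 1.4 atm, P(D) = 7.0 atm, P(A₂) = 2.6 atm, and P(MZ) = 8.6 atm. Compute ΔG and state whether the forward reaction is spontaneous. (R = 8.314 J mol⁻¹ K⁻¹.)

Qp = P(J)²·P(D)·P(DE₂)³ / (P(MZ)³·P(A₂)) = (1.4)²·(7.0)·(0.034)³ / ((8.6)³·(2.6)) = 3.26×10⁻⁷
ΔG = RT ln(Qp/Kp) = (8.314 J mol⁻¹ K⁻¹)(700 K) × ln(3.26×10⁻⁷/1.7×10⁻⁶)
   = (5.820 kJ/mol)(-1.651) = -9.61 kJ/mol
ΔG < 0, so the forward reaction is spontaneous (proceeds forward).

ΔG = -9.61 kJ/mol; the forward reaction is spontaneous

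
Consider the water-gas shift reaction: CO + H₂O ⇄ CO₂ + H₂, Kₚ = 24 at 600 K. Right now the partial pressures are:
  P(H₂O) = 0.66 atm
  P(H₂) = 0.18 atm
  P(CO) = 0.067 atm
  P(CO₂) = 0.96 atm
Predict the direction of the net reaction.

in the forward direction

Qₚ = P(CO₂)·P(H₂) / (P(CO)·P(H₂O)) = (0.96)·(0.18) / ((0.067)·(0.66)) = 3.9
Qₚ = 3.9 < Kₚ = 24, so the forward reaction proceeds.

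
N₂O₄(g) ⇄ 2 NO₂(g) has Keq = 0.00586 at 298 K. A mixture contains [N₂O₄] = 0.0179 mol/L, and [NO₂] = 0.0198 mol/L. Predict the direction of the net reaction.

toward reactants

Q = [NO₂]² / [N₂O₄] = (0.0198)² / (0.0179) = 0.0219
Q = 0.0219 > Keq = 0.00586, so the reverse reaction proceeds.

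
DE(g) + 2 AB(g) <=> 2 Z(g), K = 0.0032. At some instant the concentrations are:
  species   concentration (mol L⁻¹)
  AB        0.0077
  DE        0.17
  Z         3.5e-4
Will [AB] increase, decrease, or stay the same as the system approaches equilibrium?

Q = [Z]² / ([DE]·[AB]²) = (3.5e-4)² / ((0.17)·(0.0077)²) = 0.012
Q = 0.012 > K = 0.0032: net reverse reaction.
AB is a reactant, so it increases.

increase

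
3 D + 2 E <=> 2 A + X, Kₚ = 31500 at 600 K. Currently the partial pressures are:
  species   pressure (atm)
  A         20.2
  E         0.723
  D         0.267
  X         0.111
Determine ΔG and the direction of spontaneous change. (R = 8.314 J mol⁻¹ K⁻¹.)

Qₚ = P(A)²·P(X) / (P(D)³·P(E)²) = (20.2)²·(0.111) / ((0.267)³·(0.723)²) = 4550
ΔG = RT ln(Qₚ/Kₚ) = (8.314 J mol⁻¹ K⁻¹)(600 K) × ln(4550/31500)
   = (4.988 kJ/mol)(-1.935) = -9.65 kJ/mol
ΔG < 0, so the forward reaction is spontaneous (proceeds forward).

ΔG = -9.65 kJ/mol; the forward reaction is spontaneous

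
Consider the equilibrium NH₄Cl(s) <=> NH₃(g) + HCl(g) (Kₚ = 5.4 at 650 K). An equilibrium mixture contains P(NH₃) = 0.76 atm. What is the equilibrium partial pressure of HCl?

P(HCl) = 7.1 atm

(NH₄Cl is a pure solid — omitted from Kₚ.)
At equilibrium, Kₚ = P(NH₃)·P(HCl) = 5.4.
(0.76)·(P(HCl)) = 5.4
P(HCl) = 7.11 = 7.1 atm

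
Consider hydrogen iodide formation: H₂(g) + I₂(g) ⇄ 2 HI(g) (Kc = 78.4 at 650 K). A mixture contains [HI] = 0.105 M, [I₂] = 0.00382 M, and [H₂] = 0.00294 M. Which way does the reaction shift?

Qc = [HI]² / ([H₂]·[I₂]) = (0.105)² / ((0.00294)·(0.00382)) = 982
Qc = 982 > Kc = 78.4, so the reverse reaction proceeds.

in the reverse direction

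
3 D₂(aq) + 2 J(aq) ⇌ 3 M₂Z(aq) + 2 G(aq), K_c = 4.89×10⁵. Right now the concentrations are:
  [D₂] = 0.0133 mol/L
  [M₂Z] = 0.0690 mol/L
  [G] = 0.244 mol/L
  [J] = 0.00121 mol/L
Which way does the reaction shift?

toward reactants

Q_c = [M₂Z]³·[G]² / ([D₂]³·[J]²) = (0.0690)³·(0.244)² / ((0.0133)³·(0.00121)²) = 5.68×10⁶
Q_c = 5.68×10⁶ > K_c = 4.89×10⁵, so the reverse reaction proceeds.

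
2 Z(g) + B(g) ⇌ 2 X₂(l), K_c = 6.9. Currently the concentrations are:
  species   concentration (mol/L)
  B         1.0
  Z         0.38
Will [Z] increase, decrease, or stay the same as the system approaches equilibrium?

stay the same

(X₂ is a pure liquid — omitted from Q_c.)
Q_c = 1 / ([Z]²·[B]) = 1 / ((0.38)²·(1.0)) = 6.9
Q_c = 6.9 = K_c; the system is at equilibrium.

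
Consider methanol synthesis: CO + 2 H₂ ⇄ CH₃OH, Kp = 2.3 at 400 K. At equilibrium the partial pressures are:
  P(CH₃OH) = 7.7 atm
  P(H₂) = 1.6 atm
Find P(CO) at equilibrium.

P(CO) = 1.3 atm

At equilibrium, Kp = P(CH₃OH) / (P(CO)·P(H₂)²) = 2.3.
(7.7) / ((P(CO))·(1.6)²) = 2.3
P(CO) = 1.31 = 1.3 atm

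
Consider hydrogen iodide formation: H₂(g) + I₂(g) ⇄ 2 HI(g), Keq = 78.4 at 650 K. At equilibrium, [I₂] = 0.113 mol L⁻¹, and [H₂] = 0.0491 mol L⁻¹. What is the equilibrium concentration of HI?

[HI] = 0.660 mol L⁻¹

At equilibrium, Keq = [HI]² / ([H₂]·[I₂]) = 78.4.
([HI])² / ((0.0491)·(0.113)) = 78.4
[HI]² = 0.435 ⇒ [HI] = 0.660 mol L⁻¹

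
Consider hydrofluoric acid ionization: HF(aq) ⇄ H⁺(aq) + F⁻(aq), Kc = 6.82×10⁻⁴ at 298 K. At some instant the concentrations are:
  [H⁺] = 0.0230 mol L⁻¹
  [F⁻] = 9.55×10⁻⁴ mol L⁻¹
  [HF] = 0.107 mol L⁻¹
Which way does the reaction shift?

Qc = [H⁺]·[F⁻] / [HF] = (0.0230)·(9.55×10⁻⁴) / (0.107) = 2.05×10⁻⁴
Qc = 2.05×10⁻⁴ < Kc = 6.82×10⁻⁴, so the forward reaction proceeds.

in the forward direction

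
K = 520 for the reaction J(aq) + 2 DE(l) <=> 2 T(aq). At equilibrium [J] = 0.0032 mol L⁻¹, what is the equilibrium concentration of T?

(DE is a pure liquid — omitted from K.)
At equilibrium, K = [T]² / [J] = 520.
([T])² / (0.0032) = 520
[T]² = 1.66 ⇒ [T] = 1.3 mol L⁻¹

[T] = 1.3 mol L⁻¹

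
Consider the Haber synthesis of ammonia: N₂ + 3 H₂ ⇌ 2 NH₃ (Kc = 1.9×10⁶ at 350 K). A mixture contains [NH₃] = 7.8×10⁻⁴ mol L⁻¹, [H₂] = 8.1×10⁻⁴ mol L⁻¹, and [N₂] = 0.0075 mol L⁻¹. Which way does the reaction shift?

Qc = [NH₃]² / ([N₂]·[H₂]³) = (7.8×10⁻⁴)² / ((0.0075)·(8.1×10⁻⁴)³) = 1.5×10⁵
Qc = 1.5×10⁵ < Kc = 1.9×10⁶, so the forward reaction proceeds.

toward products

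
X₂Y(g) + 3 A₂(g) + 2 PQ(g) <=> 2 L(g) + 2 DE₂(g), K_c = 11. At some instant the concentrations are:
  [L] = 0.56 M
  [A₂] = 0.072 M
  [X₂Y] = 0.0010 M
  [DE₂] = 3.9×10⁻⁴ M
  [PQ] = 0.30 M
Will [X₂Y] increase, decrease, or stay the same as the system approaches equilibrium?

Q_c = [L]²·[DE₂]² / ([X₂Y]·[A₂]³·[PQ]²) = (0.56)²·(3.9×10⁻⁴)² / ((0.0010)·(0.072)³·(0.30)²) = 1.4
Q_c = 1.4 < K_c = 11: net forward reaction.
X₂Y is a reactant, so it decreases.

decrease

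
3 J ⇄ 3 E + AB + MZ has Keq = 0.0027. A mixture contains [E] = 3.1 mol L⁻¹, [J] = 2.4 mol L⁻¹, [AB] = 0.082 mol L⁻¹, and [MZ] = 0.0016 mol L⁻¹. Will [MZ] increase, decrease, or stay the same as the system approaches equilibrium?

increase

Q = [E]³·[AB]·[MZ] / [J]³ = (3.1)³·(0.082)·(0.0016) / (2.4)³ = 2.8×10⁻⁴
Q = 2.8×10⁻⁴ < Keq = 0.0027: net forward reaction.
MZ is a product, so it increases.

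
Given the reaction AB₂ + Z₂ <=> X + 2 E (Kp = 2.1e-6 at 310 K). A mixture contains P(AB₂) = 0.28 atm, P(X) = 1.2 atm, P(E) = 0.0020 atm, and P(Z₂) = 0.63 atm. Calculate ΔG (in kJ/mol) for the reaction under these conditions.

ΔG = 6.60 kJ/mol

Qp = P(X)·P(E)² / (P(AB₂)·P(Z₂)) = (1.2)·(0.0020)² / ((0.28)·(0.63)) = 2.72e-5
ΔG = RT ln(Qp/Kp) = (8.314 J mol⁻¹ K⁻¹)(310 K) × ln(2.72e-5/2.1e-6)
   = (2.577 kJ/mol)(2.561) = 6.60 kJ/mol
ΔG > 0, so the forward reaction is non-spontaneous (proceeds in reverse).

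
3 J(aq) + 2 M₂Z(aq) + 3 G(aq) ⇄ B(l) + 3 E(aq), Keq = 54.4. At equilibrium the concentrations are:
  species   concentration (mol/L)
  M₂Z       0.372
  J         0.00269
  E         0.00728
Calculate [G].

[G] = 1.38 mol/L

(B is a pure liquid — omitted from Keq.)
At equilibrium, Keq = [E]³ / ([J]³·[M₂Z]²·[G]³) = 54.4.
(0.00728)³ / ((0.00269)³·(0.372)²·([G])³) = 54.4
[G]³ = 2.63 ⇒ [G] = 1.38 mol/L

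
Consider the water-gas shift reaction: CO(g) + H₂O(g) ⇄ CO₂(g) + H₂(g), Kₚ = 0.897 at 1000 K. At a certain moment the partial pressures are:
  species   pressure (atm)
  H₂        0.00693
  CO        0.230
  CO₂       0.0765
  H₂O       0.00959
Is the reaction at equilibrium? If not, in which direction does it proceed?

in the forward direction

Qₚ = P(CO₂)·P(H₂) / (P(CO)·P(H₂O)) = (0.0765)·(0.00693) / ((0.230)·(0.00959)) = 0.240
Qₚ = 0.240 < Kₚ = 0.897, so the forward reaction proceeds.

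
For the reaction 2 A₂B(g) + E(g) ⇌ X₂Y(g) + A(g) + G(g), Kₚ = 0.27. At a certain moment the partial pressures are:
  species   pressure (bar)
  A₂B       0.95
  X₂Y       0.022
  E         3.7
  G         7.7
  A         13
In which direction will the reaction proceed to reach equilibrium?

reverse (toward reactants)

Qₚ = P(X₂Y)·P(A)·P(G) / (P(A₂B)²·P(E)) = (0.022)·(13)·(7.7) / ((0.95)²·(3.7)) = 0.66
Qₚ = 0.66 > Kₚ = 0.27, so the reverse reaction proceeds.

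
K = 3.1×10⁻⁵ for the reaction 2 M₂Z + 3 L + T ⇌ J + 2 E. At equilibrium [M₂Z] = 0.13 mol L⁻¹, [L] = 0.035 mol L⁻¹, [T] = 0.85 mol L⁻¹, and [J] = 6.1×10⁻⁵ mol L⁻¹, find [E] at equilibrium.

At equilibrium, K = [J]·[E]² / ([M₂Z]²·[L]³·[T]) = 3.1×10⁻⁵.
(6.1×10⁻⁵)·([E])² / ((0.13)²·(0.035)³·(0.85)) = 3.1×10⁻⁵
[E]² = 3.13×10⁻⁷ ⇒ [E] = 5.6×10⁻⁴ mol L⁻¹

[E] = 5.6×10⁻⁴ mol L⁻¹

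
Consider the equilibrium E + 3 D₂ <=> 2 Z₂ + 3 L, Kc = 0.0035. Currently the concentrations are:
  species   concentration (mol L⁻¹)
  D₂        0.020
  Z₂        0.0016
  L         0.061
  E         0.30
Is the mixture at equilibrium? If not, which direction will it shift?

no; Q < K, reaction proceeds forward

Qc = [Z₂]²·[L]³ / ([E]·[D₂]³) = (0.0016)²·(0.061)³ / ((0.30)·(0.020)³) = 2.4e-4
Qc = 2.4e-4 < Kc = 0.0035: net forward reaction.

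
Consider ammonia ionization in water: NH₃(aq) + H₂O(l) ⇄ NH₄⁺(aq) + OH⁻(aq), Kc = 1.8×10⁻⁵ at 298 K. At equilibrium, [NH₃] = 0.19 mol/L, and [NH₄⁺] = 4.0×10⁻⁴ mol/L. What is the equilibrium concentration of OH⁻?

[OH⁻] = 0.0086 mol/L

(H₂O is a pure liquid — omitted from Kc.)
At equilibrium, Kc = [NH₄⁺]·[OH⁻] / [NH₃] = 1.8×10⁻⁵.
(4.0×10⁻⁴)·([OH⁻]) / (0.19) = 1.8×10⁻⁵
[OH⁻] = 0.00855 = 0.0086 mol/L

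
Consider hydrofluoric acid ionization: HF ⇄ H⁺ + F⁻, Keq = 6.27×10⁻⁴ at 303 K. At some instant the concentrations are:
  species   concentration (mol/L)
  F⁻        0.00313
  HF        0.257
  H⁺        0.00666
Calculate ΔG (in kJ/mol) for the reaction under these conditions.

Q = [H⁺]·[F⁻] / [HF] = (0.00666)·(0.00313) / (0.257) = 8.11×10⁻⁵
ΔG = RT ln(Q/Keq) = (8.314 J mol⁻¹ K⁻¹)(303 K) × ln(8.11×10⁻⁵/6.27×10⁻⁴)
   = (2.519 kJ/mol)(-2.045) = -5.15 kJ/mol
ΔG < 0, so the forward reaction is spontaneous (proceeds forward).

ΔG = -5.15 kJ/mol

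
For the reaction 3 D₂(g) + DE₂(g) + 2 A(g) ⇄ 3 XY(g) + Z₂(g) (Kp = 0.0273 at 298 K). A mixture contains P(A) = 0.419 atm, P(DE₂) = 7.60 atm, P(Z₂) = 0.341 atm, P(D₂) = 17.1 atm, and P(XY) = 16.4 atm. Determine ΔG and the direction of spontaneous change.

Qp = P(XY)³·P(Z₂) / (P(D₂)³·P(DE₂)·P(A)²) = (16.4)³·(0.341) / ((17.1)³·(7.60)·(0.419)²) = 0.225
ΔG = RT ln(Qp/Kp) = (8.314 J mol⁻¹ K⁻¹)(298 K) × ln(0.225/0.0273)
   = (2.478 kJ/mol)(2.109) = 5.23 kJ/mol
ΔG > 0, so the forward reaction is non-spontaneous (proceeds in reverse).

ΔG = 5.23 kJ/mol; the forward reaction is non-spontaneous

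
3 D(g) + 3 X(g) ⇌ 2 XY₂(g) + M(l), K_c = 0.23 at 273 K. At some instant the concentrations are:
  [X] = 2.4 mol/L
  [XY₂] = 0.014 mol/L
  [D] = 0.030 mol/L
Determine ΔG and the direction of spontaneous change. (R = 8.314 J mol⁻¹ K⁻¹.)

(M is a pure liquid — omitted from Q_c.)
Q_c = [XY₂]² / ([D]³·[X]³) = (0.014)² / ((0.030)³·(2.4)³) = 0.525
ΔG = RT ln(Q_c/K_c) = (8.314 J mol⁻¹ K⁻¹)(273 K) × ln(0.525/0.23)
   = (2.270 kJ/mol)(0.8253) = 1.87 kJ/mol
ΔG > 0, so the forward reaction is non-spontaneous (proceeds in reverse).

ΔG = 1.87 kJ/mol; the forward reaction is non-spontaneous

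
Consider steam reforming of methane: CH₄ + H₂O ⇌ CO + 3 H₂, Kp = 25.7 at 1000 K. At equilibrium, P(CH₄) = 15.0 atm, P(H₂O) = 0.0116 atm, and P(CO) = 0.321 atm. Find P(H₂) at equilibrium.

At equilibrium, Kp = P(CO)·P(H₂)³ / (P(CH₄)·P(H₂O)) = 25.7.
(0.321)·(P(H₂))³ / ((15.0)·(0.0116)) = 25.7
P(H₂)³ = 13.9 ⇒ P(H₂) = 2.41 atm

P(H₂) = 2.41 atm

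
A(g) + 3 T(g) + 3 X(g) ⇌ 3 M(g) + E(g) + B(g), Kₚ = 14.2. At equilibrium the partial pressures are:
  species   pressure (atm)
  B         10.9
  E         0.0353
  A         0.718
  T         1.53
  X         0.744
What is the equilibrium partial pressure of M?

P(M) = 3.39 atm

At equilibrium, Kₚ = P(M)³·P(E)·P(B) / (P(A)·P(T)³·P(X)³) = 14.2.
(P(M))³·(0.0353)·(10.9) / ((0.718)·(1.53)³·(0.744)³) = 14.2
P(M)³ = 39.1 ⇒ P(M) = 3.39 atm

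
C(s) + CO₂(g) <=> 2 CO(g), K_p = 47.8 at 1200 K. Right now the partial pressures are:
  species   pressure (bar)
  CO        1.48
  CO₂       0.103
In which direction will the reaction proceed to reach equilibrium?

to the right

(C is a pure solid — omitted from Q_p.)
Q_p = P(CO)² / P(CO₂) = (1.48)² / (0.103) = 21.3
Q_p = 21.3 < K_p = 47.8, so the forward reaction proceeds.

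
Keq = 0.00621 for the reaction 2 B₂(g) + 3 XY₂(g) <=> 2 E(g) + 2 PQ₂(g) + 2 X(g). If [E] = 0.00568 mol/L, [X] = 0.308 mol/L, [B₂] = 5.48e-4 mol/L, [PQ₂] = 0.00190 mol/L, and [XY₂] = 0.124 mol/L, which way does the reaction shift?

to the left

Q = [E]²·[PQ₂]²·[X]² / ([B₂]²·[XY₂]³) = (0.00568)²·(0.00190)²·(0.308)² / ((5.48e-4)²·(0.124)³) = 0.0193
Q = 0.0193 > Keq = 0.00621, so the reverse reaction proceeds.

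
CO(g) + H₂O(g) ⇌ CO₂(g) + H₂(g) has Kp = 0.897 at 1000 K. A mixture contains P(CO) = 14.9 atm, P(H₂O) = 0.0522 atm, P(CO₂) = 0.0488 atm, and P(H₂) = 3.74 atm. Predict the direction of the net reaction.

Qp = P(CO₂)·P(H₂) / (P(CO)·P(H₂O)) = (0.0488)·(3.74) / ((14.9)·(0.0522)) = 0.235
Qp = 0.235 < Kp = 0.897, so the forward reaction proceeds.

in the forward direction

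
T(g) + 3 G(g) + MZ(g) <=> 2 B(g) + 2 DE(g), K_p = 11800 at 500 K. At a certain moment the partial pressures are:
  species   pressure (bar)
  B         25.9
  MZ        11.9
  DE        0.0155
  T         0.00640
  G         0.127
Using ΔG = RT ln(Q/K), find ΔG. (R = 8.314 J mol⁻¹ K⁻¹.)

Q_p = P(B)²·P(DE)² / (P(T)·P(G)³·P(MZ)) = (25.9)²·(0.0155)² / ((0.00640)·(0.127)³·(11.9)) = 1030
ΔG = RT ln(Q_p/K_p) = (8.314 J mol⁻¹ K⁻¹)(500 K) × ln(1030/11800)
   = (4.157 kJ/mol)(-2.439) = -10.1 kJ/mol
ΔG < 0, so the forward reaction is spontaneous (proceeds forward).

ΔG = -10.1 kJ/mol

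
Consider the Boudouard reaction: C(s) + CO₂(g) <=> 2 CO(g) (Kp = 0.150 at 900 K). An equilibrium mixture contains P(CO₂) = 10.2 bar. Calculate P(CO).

(C is a pure solid — omitted from Kp.)
At equilibrium, Kp = P(CO)² / P(CO₂) = 0.150.
(P(CO))² / (10.2) = 0.150
P(CO)² = 1.53 ⇒ P(CO) = 1.24 bar

P(CO) = 1.24 bar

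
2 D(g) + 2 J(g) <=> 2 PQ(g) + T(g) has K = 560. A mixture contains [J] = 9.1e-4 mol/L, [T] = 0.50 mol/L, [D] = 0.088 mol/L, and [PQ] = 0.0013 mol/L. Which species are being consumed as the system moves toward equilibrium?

D, J (reactants)

Q = [PQ]²·[T] / ([D]²·[J]²) = (0.0013)²·(0.50) / ((0.088)²·(9.1e-4)²) = 130
Q = 130 < K = 560: net forward reaction.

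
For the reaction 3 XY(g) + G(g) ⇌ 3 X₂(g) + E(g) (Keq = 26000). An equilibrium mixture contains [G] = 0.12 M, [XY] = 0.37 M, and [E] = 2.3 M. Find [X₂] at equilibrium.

[X₂] = 4.1 M

At equilibrium, Keq = [X₂]³·[E] / ([XY]³·[G]) = 26000.
([X₂])³·(2.3) / ((0.37)³·(0.12)) = 26000
[X₂]³ = 68.7 ⇒ [X₂] = 4.1 M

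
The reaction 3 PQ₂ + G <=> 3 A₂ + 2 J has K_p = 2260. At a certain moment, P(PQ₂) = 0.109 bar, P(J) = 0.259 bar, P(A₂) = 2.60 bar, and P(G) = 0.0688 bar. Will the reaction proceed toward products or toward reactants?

Q_p = P(A₂)³·P(J)² / (P(PQ₂)³·P(G)) = (2.60)³·(0.259)² / ((0.109)³·(0.0688)) = 13200
Q_p = 13200 > K_p = 2260, so the reverse reaction proceeds.

to the left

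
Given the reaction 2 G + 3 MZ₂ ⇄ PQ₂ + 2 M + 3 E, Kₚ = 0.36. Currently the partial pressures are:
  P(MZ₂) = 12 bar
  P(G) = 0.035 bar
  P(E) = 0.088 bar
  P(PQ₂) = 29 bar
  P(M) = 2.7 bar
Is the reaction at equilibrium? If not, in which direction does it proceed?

in the forward direction

Qₚ = P(PQ₂)·P(M)²·P(E)³ / (P(G)²·P(MZ₂)³) = (29)·(2.7)²·(0.088)³ / ((0.035)²·(12)³) = 0.068
Qₚ = 0.068 < Kₚ = 0.36, so the forward reaction proceeds.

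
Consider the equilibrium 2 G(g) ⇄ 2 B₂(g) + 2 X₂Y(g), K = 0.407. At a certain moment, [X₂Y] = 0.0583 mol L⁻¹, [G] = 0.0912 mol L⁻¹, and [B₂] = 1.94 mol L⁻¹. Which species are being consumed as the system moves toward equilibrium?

B₂, X₂Y (products)

Q = [B₂]²·[X₂Y]² / [G]² = (1.94)²·(0.0583)² / (0.0912)² = 1.54
Q = 1.54 > K = 0.407: net reverse reaction.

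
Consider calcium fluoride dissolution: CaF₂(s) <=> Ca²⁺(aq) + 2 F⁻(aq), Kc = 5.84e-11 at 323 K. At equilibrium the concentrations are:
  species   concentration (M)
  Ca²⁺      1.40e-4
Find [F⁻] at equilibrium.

(CaF₂ is a pure solid — omitted from Kc.)
At equilibrium, Kc = [Ca²⁺]·[F⁻]² = 5.84e-11.
(1.40e-4)·([F⁻])² = 5.84e-11
[F⁻]² = 4.17e-7 ⇒ [F⁻] = 6.46e-4 M

[F⁻] = 6.46e-4 M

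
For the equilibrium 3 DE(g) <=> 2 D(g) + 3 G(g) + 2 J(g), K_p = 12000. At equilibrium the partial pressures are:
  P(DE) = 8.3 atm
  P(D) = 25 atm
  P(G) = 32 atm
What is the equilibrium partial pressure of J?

P(J) = 0.58 atm

At equilibrium, K_p = P(D)²·P(G)³·P(J)² / P(DE)³ = 12000.
(25)²·(32)³·(P(J))² / (8.3)³ = 12000
P(J)² = 0.335 ⇒ P(J) = 0.58 atm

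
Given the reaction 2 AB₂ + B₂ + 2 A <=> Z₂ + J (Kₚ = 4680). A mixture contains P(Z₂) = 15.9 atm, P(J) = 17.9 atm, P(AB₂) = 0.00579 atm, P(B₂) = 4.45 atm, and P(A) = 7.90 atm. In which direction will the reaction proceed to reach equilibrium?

to the left

Qₚ = P(Z₂)·P(J) / (P(AB₂)²·P(B₂)·P(A)²) = (15.9)·(17.9) / ((0.00579)²·(4.45)·(7.90)²) = 30600
Qₚ = 30600 > Kₚ = 4680, so the reverse reaction proceeds.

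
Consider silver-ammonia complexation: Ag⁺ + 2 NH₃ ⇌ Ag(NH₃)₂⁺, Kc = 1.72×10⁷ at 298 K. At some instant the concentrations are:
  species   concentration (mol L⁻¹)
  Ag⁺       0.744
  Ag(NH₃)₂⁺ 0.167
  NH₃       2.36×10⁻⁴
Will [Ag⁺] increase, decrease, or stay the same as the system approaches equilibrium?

Qc = [Ag(NH₃)₂⁺] / ([Ag⁺]·[NH₃]²) = (0.167) / ((0.744)·(2.36×10⁻⁴)²) = 4.03×10⁶
Qc = 4.03×10⁶ < Kc = 1.72×10⁷: net forward reaction.
Ag⁺ is a reactant, so it decreases.

decrease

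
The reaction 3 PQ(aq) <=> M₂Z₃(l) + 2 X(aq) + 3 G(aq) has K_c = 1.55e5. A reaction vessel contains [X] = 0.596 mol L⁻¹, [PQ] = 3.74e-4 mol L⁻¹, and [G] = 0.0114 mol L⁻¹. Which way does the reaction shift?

(M₂Z₃ is a pure liquid — omitted from Q_c.)
Q_c = [X]²·[G]³ / [PQ]³ = (0.596)²·(0.0114)³ / (3.74e-4)³ = 10100
Q_c = 10100 < K_c = 1.55e5, so the forward reaction proceeds.

forward (toward products)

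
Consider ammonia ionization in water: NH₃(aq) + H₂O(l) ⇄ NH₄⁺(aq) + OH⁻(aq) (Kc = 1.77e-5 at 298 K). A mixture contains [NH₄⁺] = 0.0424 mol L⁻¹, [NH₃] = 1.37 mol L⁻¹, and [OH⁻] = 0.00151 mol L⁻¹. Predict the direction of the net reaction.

in the reverse direction

(H₂O is a pure liquid — omitted from Qc.)
Qc = [NH₄⁺]·[OH⁻] / [NH₃] = (0.0424)·(0.00151) / (1.37) = 4.67e-5
Qc = 4.67e-5 > Kc = 1.77e-5, so the reverse reaction proceeds.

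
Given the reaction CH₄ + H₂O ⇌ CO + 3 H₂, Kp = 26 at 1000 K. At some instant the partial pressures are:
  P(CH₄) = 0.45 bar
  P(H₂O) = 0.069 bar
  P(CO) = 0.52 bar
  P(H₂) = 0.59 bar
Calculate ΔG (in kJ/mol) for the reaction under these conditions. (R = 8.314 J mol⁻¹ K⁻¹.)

Qp = P(CO)·P(H₂)³ / (P(CH₄)·P(H₂O)) = (0.52)·(0.59)³ / ((0.45)·(0.069)) = 3.44
ΔG = RT ln(Qp/Kp) = (8.314 J mol⁻¹ K⁻¹)(1000 K) × ln(3.44/26)
   = (8.314 kJ/mol)(-2.023) = -16.8 kJ/mol
ΔG < 0, so the forward reaction is spontaneous (proceeds forward).

ΔG = -16.8 kJ/mol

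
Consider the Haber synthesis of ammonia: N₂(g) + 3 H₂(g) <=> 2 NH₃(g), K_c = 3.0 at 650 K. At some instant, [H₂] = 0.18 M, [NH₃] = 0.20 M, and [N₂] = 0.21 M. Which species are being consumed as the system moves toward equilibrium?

NH₃ (products)

Q_c = [NH₃]² / ([N₂]·[H₂]³) = (0.20)² / ((0.21)·(0.18)³) = 33
Q_c = 33 > K_c = 3.0: net reverse reaction.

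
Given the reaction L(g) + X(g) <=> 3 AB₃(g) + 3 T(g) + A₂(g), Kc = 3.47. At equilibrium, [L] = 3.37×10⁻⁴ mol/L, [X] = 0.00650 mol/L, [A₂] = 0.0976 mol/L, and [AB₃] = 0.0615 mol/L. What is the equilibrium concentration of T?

At equilibrium, Kc = [AB₃]³·[T]³·[A₂] / ([L]·[X]) = 3.47.
(0.0615)³·([T])³·(0.0976) / ((3.37×10⁻⁴)·(0.00650)) = 3.47
[T]³ = 0.335 ⇒ [T] = 0.694 mol/L

[T] = 0.694 mol/L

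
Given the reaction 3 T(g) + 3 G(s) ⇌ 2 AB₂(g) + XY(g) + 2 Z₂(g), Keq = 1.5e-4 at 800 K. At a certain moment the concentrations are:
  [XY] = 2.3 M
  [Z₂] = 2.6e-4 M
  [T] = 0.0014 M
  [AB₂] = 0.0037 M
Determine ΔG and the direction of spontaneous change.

(G is a pure solid — omitted from Q.)
Q = [AB₂]²·[XY]·[Z₂]² / [T]³ = (0.0037)²·(2.3)·(2.6e-4)² / (0.0014)³ = 7.76e-4
ΔG = RT ln(Q/Keq) = (8.314 J mol⁻¹ K⁻¹)(800 K) × ln(7.76e-4/1.5e-4)
   = (6.651 kJ/mol)(1.644) = 10.9 kJ/mol
ΔG > 0, so the forward reaction is non-spontaneous (proceeds in reverse).

ΔG = 10.9 kJ/mol; the forward reaction is non-spontaneous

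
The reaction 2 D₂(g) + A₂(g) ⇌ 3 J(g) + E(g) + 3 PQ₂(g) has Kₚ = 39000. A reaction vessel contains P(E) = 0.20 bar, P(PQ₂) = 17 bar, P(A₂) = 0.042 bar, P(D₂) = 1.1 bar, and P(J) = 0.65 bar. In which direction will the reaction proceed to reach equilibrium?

to the right

Qₚ = P(J)³·P(E)·P(PQ₂)³ / (P(D₂)²·P(A₂)) = (0.65)³·(0.20)·(17)³ / ((1.1)²·(0.042)) = 5300
Qₚ = 5300 < Kₚ = 39000, so the forward reaction proceeds.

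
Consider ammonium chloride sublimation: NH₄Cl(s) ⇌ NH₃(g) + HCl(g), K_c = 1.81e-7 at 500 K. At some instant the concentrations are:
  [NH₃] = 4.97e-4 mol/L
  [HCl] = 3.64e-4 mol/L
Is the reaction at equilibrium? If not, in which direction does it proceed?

(NH₄Cl is a pure solid — omitted from Q_c.)
Q_c = [NH₃]·[HCl] = (4.97e-4)·(3.64e-4) = 1.81e-7
Q_c = 1.81e-7 = K_c, so the system is already at equilibrium.

at equilibrium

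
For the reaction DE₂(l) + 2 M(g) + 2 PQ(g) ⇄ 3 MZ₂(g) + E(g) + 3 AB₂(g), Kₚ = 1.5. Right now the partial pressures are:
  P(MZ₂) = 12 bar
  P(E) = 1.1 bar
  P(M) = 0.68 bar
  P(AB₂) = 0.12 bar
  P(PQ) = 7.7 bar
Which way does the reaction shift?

toward products

(DE₂ is a pure liquid — omitted from Qₚ.)
Qₚ = P(MZ₂)³·P(E)·P(AB₂)³ / (P(M)²·P(PQ)²) = (12)³·(1.1)·(0.12)³ / ((0.68)²·(7.7)²) = 0.12
Qₚ = 0.12 < Kₚ = 1.5, so the forward reaction proceeds.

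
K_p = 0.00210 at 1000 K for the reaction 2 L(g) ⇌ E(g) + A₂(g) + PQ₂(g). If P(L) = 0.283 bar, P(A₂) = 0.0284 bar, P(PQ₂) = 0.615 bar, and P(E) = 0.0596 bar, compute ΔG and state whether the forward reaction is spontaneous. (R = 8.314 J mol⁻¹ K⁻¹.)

Q_p = P(E)·P(A₂)·P(PQ₂) / P(L)² = (0.0596)·(0.0284)·(0.615) / (0.283)² = 0.0130
ΔG = RT ln(Q_p/K_p) = (8.314 J mol⁻¹ K⁻¹)(1000 K) × ln(0.0130/0.00210)
   = (8.314 kJ/mol)(1.823) = 15.2 kJ/mol
ΔG > 0, so the forward reaction is non-spontaneous (proceeds in reverse).

ΔG = 15.2 kJ/mol; the forward reaction is non-spontaneous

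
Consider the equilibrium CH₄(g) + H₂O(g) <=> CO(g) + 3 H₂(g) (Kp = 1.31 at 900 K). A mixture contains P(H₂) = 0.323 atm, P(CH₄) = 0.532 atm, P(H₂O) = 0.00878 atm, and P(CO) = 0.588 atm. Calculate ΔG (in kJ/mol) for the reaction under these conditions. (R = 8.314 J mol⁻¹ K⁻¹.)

ΔG = 8.79 kJ/mol

Qp = P(CO)·P(H₂)³ / (P(CH₄)·P(H₂O)) = (0.588)·(0.323)³ / ((0.532)·(0.00878)) = 4.24
ΔG = RT ln(Qp/Kp) = (8.314 J mol⁻¹ K⁻¹)(900 K) × ln(4.24/1.31)
   = (7.483 kJ/mol)(1.175) = 8.79 kJ/mol
ΔG > 0, so the forward reaction is non-spontaneous (proceeds in reverse).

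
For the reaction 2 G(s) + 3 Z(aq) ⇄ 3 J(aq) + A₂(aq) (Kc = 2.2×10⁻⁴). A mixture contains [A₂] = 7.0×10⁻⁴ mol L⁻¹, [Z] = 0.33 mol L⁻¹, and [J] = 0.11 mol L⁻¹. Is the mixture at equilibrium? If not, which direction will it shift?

(G is a pure solid — omitted from Qc.)
Qc = [J]³·[A₂] / [Z]³ = (0.11)³·(7.0×10⁻⁴) / (0.33)³ = 2.6×10⁻⁵
Qc = 2.6×10⁻⁵ < Kc = 2.2×10⁻⁴: net forward reaction.

no; Q < K, reaction proceeds forward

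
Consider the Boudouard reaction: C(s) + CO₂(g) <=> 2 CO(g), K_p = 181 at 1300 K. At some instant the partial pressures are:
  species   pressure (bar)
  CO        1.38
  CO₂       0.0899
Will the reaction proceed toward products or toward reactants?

(C is a pure solid — omitted from Q_p.)
Q_p = P(CO)² / P(CO₂) = (1.38)² / (0.0899) = 21.2
Q_p = 21.2 < K_p = 181, so the forward reaction proceeds.

to the right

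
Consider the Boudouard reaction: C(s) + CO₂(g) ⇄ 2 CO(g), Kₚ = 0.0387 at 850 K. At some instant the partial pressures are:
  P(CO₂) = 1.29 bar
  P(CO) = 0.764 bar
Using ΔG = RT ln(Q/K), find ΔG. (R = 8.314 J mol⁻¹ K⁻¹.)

ΔG = 17.4 kJ/mol

(C is a pure solid — omitted from Qₚ.)
Qₚ = P(CO)² / P(CO₂) = (0.764)² / (1.29) = 0.452
ΔG = RT ln(Qₚ/Kₚ) = (8.314 J mol⁻¹ K⁻¹)(850 K) × ln(0.452/0.0387)
   = (7.067 kJ/mol)(2.458) = 17.4 kJ/mol
ΔG > 0, so the forward reaction is non-spontaneous (proceeds in reverse).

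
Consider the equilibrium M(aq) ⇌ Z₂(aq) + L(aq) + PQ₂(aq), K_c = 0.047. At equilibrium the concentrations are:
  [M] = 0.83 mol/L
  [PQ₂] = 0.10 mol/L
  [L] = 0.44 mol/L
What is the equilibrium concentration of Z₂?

At equilibrium, K_c = [Z₂]·[L]·[PQ₂] / [M] = 0.047.
([Z₂])·(0.44)·(0.10) / (0.83) = 0.047
[Z₂] = 0.887 = 0.89 mol/L

[Z₂] = 0.89 mol/L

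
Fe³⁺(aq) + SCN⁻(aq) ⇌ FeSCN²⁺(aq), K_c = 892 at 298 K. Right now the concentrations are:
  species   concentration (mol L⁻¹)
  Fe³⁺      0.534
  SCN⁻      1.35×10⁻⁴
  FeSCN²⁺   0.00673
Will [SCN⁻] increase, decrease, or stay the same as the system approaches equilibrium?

decrease

Q_c = [FeSCN²⁺] / ([Fe³⁺]·[SCN⁻]) = (0.00673) / ((0.534)·(1.35×10⁻⁴)) = 93.4
Q_c = 93.4 < K_c = 892: net forward reaction.
SCN⁻ is a reactant, so it decreases.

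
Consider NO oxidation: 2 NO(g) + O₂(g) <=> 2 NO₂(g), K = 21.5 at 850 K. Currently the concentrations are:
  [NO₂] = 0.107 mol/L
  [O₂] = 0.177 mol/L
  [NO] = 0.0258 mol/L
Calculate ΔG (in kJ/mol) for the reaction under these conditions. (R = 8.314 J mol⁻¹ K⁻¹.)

Q = [NO₂]² / ([NO]²·[O₂]) = (0.107)² / ((0.0258)²·(0.177)) = 97.2
ΔG = RT ln(Q/K) = (8.314 J mol⁻¹ K⁻¹)(850 K) × ln(97.2/21.5)
   = (7.067 kJ/mol)(1.509) = 10.7 kJ/mol
ΔG > 0, so the forward reaction is non-spontaneous (proceeds in reverse).

ΔG = 10.7 kJ/mol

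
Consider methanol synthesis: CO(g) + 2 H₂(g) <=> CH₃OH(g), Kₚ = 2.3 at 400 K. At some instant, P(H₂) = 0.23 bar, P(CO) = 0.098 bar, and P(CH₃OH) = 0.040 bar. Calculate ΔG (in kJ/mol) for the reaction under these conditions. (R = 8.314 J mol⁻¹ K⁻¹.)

Qₚ = P(CH₃OH) / (P(CO)·P(H₂)²) = (0.040) / ((0.098)·(0.23)²) = 7.72
ΔG = RT ln(Qₚ/Kₚ) = (8.314 J mol⁻¹ K⁻¹)(400 K) × ln(7.72/2.3)
   = (3.326 kJ/mol)(1.211) = 4.03 kJ/mol
ΔG > 0, so the forward reaction is non-spontaneous (proceeds in reverse).

ΔG = 4.03 kJ/mol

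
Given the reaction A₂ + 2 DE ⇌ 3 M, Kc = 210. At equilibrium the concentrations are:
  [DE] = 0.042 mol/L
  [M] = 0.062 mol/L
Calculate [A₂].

[A₂] = 6.4e-4 mol/L

At equilibrium, Kc = [M]³ / ([A₂]·[DE]²) = 210.
(0.062)³ / (([A₂])·(0.042)²) = 210
[A₂] = 6.43e-4 = 6.4e-4 mol/L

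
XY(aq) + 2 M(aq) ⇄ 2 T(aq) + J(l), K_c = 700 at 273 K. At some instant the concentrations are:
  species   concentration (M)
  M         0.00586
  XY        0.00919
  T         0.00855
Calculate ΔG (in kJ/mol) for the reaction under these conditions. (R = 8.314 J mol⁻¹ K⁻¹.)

ΔG = -2.51 kJ/mol

(J is a pure liquid — omitted from Q_c.)
Q_c = [T]² / ([XY]·[M]²) = (0.00855)² / ((0.00919)·(0.00586)²) = 232
ΔG = RT ln(Q_c/K_c) = (8.314 J mol⁻¹ K⁻¹)(273 K) × ln(232/700)
   = (2.270 kJ/mol)(-1.104) = -2.51 kJ/mol
ΔG < 0, so the forward reaction is spontaneous (proceeds forward).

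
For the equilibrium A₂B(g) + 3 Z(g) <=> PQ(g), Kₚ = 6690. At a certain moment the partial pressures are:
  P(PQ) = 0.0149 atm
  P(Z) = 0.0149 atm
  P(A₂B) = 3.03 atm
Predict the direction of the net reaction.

toward products

Qₚ = P(PQ) / (P(A₂B)·P(Z)³) = (0.0149) / ((3.03)·(0.0149)³) = 1490
Qₚ = 1490 < Kₚ = 6690, so the forward reaction proceeds.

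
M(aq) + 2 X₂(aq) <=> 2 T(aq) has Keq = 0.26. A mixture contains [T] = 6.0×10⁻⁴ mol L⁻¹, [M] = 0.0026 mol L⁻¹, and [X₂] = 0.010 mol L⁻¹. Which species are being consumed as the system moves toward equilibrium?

T (products)

Q = [T]² / ([M]·[X₂]²) = (6.0×10⁻⁴)² / ((0.0026)·(0.010)²) = 1.4
Q = 1.4 > Keq = 0.26: net reverse reaction.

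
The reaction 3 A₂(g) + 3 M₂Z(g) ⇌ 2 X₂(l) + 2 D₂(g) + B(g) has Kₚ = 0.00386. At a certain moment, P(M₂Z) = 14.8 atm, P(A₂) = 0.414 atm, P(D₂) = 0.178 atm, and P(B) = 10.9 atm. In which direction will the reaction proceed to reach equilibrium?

(X₂ is a pure liquid — omitted from Qₚ.)
Qₚ = P(D₂)²·P(B) / (P(A₂)³·P(M₂Z)³) = (0.178)²·(10.9) / ((0.414)³·(14.8)³) = 0.00150
Qₚ = 0.00150 < Kₚ = 0.00386, so the forward reaction proceeds.

forward (toward products)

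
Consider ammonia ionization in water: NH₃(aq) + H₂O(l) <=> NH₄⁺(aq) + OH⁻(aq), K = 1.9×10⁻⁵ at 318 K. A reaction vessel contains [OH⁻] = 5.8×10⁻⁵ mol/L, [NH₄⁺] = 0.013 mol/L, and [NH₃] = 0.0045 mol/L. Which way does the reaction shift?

(H₂O is a pure liquid — omitted from Q.)
Q = [NH₄⁺]·[OH⁻] / [NH₃] = (0.013)·(5.8×10⁻⁵) / (0.0045) = 1.7×10⁻⁴
Q = 1.7×10⁻⁴ > K = 1.9×10⁻⁵, so the reverse reaction proceeds.

to the left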